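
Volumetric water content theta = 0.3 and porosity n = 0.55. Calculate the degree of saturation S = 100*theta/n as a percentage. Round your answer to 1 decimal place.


Step 1: S = 100 * theta_v / n
Step 2: S = 100 * 0.3 / 0.55
Step 3: S = 54.5%

54.5


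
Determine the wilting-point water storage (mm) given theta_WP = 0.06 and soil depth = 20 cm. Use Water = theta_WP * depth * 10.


Step 1: Water (mm) = theta_WP * depth * 10
Step 2: Water = 0.06 * 20 * 10
Step 3: Water = 12.0 mm

12.0


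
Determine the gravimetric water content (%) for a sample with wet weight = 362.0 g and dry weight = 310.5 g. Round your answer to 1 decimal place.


Step 1: Water mass = wet - dry = 362.0 - 310.5 = 51.5 g
Step 2: w = 100 * water mass / dry mass
Step 3: w = 100 * 51.5 / 310.5 = 16.6%

16.6


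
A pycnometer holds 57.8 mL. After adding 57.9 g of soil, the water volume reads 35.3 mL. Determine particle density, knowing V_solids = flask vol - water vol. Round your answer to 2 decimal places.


Step 1: Volume of solids = flask volume - water volume with soil
Step 2: V_solids = 57.8 - 35.3 = 22.5 mL
Step 3: Particle density = mass / V_solids = 57.9 / 22.5 = 2.57 g/cm^3

2.57


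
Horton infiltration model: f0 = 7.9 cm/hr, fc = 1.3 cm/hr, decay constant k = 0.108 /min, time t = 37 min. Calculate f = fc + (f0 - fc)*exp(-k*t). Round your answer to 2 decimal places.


Step 1: f = fc + (f0 - fc) * exp(-k * t)
Step 2: exp(-0.108 * 37) = 0.018389
Step 3: f = 1.3 + (7.9 - 1.3) * 0.018389
Step 4: f = 1.3 + 6.6 * 0.018389
Step 5: f = 1.42 cm/hr

1.42


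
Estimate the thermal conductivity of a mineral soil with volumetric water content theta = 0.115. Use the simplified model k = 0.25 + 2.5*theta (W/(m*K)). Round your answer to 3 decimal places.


Step 1: k = 0.25 + 2.5 * theta
Step 2: k = 0.25 + 2.5 * 0.115
Step 3: k = 0.25 + 0.288
Step 4: k = 0.538 W/(m*K)

0.538


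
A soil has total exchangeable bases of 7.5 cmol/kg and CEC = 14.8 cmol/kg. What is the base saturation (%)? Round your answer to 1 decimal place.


Step 1: BS = 100 * (sum of bases) / CEC
Step 2: BS = 100 * 7.5 / 14.8
Step 3: BS = 50.7%

50.7


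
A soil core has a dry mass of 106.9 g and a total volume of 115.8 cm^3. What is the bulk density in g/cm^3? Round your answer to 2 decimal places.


Step 1: Identify the formula: BD = dry mass / volume
Step 2: Substitute values: BD = 106.9 / 115.8
Step 3: BD = 0.92 g/cm^3

0.92


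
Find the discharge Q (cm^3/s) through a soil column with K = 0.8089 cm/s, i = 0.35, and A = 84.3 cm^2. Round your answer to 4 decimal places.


Step 1: Apply Darcy's law: Q = K * i * A
Step 2: Q = 0.8089 * 0.35 * 84.3
Step 3: Q = 23.8666 cm^3/s

23.8666


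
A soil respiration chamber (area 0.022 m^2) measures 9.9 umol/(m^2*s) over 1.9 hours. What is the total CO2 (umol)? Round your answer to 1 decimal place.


Step 1: Convert time to seconds: 1.9 hr * 3600 = 6840.0 s
Step 2: Total = flux * area * time_s
Step 3: Total = 9.9 * 0.022 * 6840.0
Step 4: Total = 1489.8 umol

1489.8


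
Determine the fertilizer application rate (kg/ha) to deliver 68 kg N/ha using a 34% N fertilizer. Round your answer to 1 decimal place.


Step 1: Fertilizer rate = target N / (N content / 100)
Step 2: Rate = 68 / (34 / 100)
Step 3: Rate = 68 / 0.34
Step 4: Rate = 200.0 kg/ha

200.0


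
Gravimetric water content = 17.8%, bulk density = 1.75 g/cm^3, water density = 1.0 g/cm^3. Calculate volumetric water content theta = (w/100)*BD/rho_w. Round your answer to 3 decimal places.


Step 1: theta = (w / 100) * BD / rho_w
Step 2: theta = (17.8 / 100) * 1.75 / 1.0
Step 3: theta = 0.178 * 1.75
Step 4: theta = 0.312

0.312


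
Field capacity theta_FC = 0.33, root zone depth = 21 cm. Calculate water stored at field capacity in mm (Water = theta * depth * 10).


Step 1: Water (mm) = theta_FC * depth (cm) * 10
Step 2: Water = 0.33 * 21 * 10
Step 3: Water = 69.3 mm

69.3


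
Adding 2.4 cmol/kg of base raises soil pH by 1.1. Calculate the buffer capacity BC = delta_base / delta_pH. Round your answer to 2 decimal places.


Step 1: BC = change in base / change in pH
Step 2: BC = 2.4 / 1.1
Step 3: BC = 2.18 cmol/(kg*pH unit)

2.18


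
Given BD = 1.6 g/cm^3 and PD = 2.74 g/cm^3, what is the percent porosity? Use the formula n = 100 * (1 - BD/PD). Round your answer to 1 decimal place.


Step 1: Formula: n = 100 * (1 - BD / PD)
Step 2: n = 100 * (1 - 1.6 / 2.74)
Step 3: n = 100 * (1 - 0.58394)
Step 4: n = 41.6%

41.6


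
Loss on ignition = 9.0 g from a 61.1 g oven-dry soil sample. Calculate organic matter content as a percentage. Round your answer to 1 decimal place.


Step 1: OM% = 100 * LOI / sample mass
Step 2: OM = 100 * 9.0 / 61.1
Step 3: OM = 14.7%

14.7


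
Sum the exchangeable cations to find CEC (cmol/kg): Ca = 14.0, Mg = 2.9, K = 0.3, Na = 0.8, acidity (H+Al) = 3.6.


Step 1: CEC = Ca + Mg + K + Na + (H+Al)
Step 2: CEC = 14.0 + 2.9 + 0.3 + 0.8 + 3.6
Step 3: CEC = 21.6 cmol/kg

21.6


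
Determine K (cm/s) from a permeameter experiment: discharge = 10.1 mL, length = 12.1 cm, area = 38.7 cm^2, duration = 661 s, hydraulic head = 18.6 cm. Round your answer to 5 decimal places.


Step 1: K = Q * L / (A * t * h)
Step 2: Numerator = 10.1 * 12.1 = 122.21
Step 3: Denominator = 38.7 * 661 * 18.6 = 475801.02
Step 4: K = 122.21 / 475801.02 = 0.00026 cm/s

0.00026


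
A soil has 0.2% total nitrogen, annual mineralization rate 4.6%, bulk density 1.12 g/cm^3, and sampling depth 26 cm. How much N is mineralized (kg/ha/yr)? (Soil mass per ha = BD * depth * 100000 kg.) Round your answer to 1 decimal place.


Step 1: Soil mass per ha = BD * depth * 100000 = 1.12 * 26 * 100000 = 2912000 kg
Step 2: Total N pool = soil mass * N%/100 = 2912000 * 0.2/100 = 5824.0 kg/ha
Step 3: N mineralized = N pool * rate%/100 = 5824.0 * 4.6/100 = 267.9 kg/ha/yr

267.9


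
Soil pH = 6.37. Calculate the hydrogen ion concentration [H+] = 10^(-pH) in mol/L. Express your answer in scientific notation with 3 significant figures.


Step 1: [H+] = 10^(-pH)
Step 2: [H+] = 10^(-6.37)
Step 3: [H+] = 4.27e-07 mol/L

4.27e-07


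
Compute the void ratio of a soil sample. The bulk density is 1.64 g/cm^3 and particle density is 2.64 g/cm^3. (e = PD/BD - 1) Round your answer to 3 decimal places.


Step 1: e = PD / BD - 1
Step 2: e = 2.64 / 1.64 - 1
Step 3: e = 1.60976 - 1
Step 4: e = 0.61

0.61


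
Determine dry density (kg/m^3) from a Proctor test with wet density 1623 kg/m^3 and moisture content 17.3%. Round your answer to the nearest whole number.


Step 1: Dry density = wet density / (1 + w/100)
Step 2: Dry density = 1623 / (1 + 17.3/100)
Step 3: Dry density = 1623 / 1.173
Step 4: Dry density = 1384 kg/m^3

1384


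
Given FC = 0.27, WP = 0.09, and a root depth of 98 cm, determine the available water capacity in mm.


Step 1: Available water = (FC - WP) * depth * 10
Step 2: AW = (0.27 - 0.09) * 98 * 10
Step 3: AW = 0.18 * 98 * 10
Step 4: AW = 176.4 mm

176.4


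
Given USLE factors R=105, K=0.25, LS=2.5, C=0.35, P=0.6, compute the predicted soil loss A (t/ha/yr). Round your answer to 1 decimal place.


Step 1: A = R * K * LS * C * P
Step 2: R * K = 105 * 0.25 = 26.25
Step 3: (R*K) * LS = 26.25 * 2.5 = 65.625
Step 4: * C * P = 65.625 * 0.35 * 0.6 = 13.8
Step 5: A = 13.8 t/(ha*yr)

13.8


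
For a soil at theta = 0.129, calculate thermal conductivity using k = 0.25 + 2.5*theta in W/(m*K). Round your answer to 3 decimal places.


Step 1: k = 0.25 + 2.5 * theta
Step 2: k = 0.25 + 2.5 * 0.129
Step 3: k = 0.25 + 0.323
Step 4: k = 0.573 W/(m*K)

0.573


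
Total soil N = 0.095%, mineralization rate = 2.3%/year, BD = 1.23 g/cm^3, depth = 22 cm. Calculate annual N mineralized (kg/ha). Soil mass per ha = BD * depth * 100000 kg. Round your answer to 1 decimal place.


Step 1: Soil mass per ha = BD * depth * 100000 = 1.23 * 22 * 100000 = 2706000 kg
Step 2: Total N pool = soil mass * N%/100 = 2706000 * 0.095/100 = 2570.7 kg/ha
Step 3: N mineralized = N pool * rate%/100 = 2570.7 * 2.3/100 = 59.1 kg/ha/yr

59.1


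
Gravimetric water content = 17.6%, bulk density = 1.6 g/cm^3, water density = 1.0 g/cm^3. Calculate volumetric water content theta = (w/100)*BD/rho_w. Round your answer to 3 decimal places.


Step 1: theta = (w / 100) * BD / rho_w
Step 2: theta = (17.6 / 100) * 1.6 / 1.0
Step 3: theta = 0.176 * 1.6
Step 4: theta = 0.282

0.282


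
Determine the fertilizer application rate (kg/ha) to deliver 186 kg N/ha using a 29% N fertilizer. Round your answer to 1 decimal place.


Step 1: Fertilizer rate = target N / (N content / 100)
Step 2: Rate = 186 / (29 / 100)
Step 3: Rate = 186 / 0.29
Step 4: Rate = 641.4 kg/ha

641.4


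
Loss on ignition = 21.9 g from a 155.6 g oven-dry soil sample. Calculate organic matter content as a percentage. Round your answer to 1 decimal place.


Step 1: OM% = 100 * LOI / sample mass
Step 2: OM = 100 * 21.9 / 155.6
Step 3: OM = 14.1%

14.1


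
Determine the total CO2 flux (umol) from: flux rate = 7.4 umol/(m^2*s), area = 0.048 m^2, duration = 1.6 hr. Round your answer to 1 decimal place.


Step 1: Convert time to seconds: 1.6 hr * 3600 = 5760.0 s
Step 2: Total = flux * area * time_s
Step 3: Total = 7.4 * 0.048 * 5760.0
Step 4: Total = 2046.0 umol

2046.0


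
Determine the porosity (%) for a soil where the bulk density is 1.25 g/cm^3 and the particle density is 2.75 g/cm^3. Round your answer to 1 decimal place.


Step 1: Formula: n = 100 * (1 - BD / PD)
Step 2: n = 100 * (1 - 1.25 / 2.75)
Step 3: n = 100 * (1 - 0.45455)
Step 4: n = 54.5%

54.5


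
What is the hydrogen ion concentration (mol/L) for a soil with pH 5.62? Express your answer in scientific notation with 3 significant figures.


Step 1: [H+] = 10^(-pH)
Step 2: [H+] = 10^(-5.62)
Step 3: [H+] = 2.40e-06 mol/L

2.40e-06


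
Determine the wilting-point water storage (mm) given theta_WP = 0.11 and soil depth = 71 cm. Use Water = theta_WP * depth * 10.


Step 1: Water (mm) = theta_WP * depth * 10
Step 2: Water = 0.11 * 71 * 10
Step 3: Water = 78.1 mm

78.1


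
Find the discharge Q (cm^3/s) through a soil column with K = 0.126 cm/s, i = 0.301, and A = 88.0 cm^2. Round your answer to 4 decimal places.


Step 1: Apply Darcy's law: Q = K * i * A
Step 2: Q = 0.126 * 0.301 * 88.0
Step 3: Q = 3.3375 cm^3/s

3.3375


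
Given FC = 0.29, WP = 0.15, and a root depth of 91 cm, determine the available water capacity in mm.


Step 1: Available water = (FC - WP) * depth * 10
Step 2: AW = (0.29 - 0.15) * 91 * 10
Step 3: AW = 0.14 * 91 * 10
Step 4: AW = 127.4 mm

127.4


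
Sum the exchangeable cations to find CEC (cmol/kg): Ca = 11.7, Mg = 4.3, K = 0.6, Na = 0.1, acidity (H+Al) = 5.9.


Step 1: CEC = Ca + Mg + K + Na + (H+Al)
Step 2: CEC = 11.7 + 4.3 + 0.6 + 0.1 + 5.9
Step 3: CEC = 22.6 cmol/kg

22.6


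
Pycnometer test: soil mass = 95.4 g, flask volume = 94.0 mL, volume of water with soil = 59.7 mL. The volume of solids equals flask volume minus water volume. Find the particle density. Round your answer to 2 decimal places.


Step 1: Volume of solids = flask volume - water volume with soil
Step 2: V_solids = 94.0 - 59.7 = 34.3 mL
Step 3: Particle density = mass / V_solids = 95.4 / 34.3 = 2.78 g/cm^3

2.78


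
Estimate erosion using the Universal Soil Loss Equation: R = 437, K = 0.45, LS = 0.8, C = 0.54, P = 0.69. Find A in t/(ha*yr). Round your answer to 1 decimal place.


Step 1: A = R * K * LS * C * P
Step 2: R * K = 437 * 0.45 = 196.65
Step 3: (R*K) * LS = 196.65 * 0.8 = 157.32
Step 4: * C * P = 157.32 * 0.54 * 0.69 = 58.6
Step 5: A = 58.6 t/(ha*yr)

58.6


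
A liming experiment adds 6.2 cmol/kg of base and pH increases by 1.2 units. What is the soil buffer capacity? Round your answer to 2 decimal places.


Step 1: BC = change in base / change in pH
Step 2: BC = 6.2 / 1.2
Step 3: BC = 5.17 cmol/(kg*pH unit)

5.17


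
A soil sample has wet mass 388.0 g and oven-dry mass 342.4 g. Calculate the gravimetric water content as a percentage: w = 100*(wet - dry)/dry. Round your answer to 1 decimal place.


Step 1: Water mass = wet - dry = 388.0 - 342.4 = 45.6 g
Step 2: w = 100 * water mass / dry mass
Step 3: w = 100 * 45.6 / 342.4 = 13.3%

13.3


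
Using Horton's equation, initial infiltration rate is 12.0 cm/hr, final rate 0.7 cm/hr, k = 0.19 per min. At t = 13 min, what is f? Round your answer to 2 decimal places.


Step 1: f = fc + (f0 - fc) * exp(-k * t)
Step 2: exp(-0.19 * 13) = 0.084585
Step 3: f = 0.7 + (12.0 - 0.7) * 0.084585
Step 4: f = 0.7 + 11.3 * 0.084585
Step 5: f = 1.66 cm/hr

1.66


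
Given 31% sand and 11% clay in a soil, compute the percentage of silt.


Step 1: sand + silt + clay = 100%
Step 2: silt = 100 - sand - clay
Step 3: silt = 100 - 31 - 11
Step 4: silt = 58%

58


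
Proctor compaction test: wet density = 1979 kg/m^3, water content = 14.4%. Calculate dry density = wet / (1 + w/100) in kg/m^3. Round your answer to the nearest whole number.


Step 1: Dry density = wet density / (1 + w/100)
Step 2: Dry density = 1979 / (1 + 14.4/100)
Step 3: Dry density = 1979 / 1.144
Step 4: Dry density = 1730 kg/m^3

1730


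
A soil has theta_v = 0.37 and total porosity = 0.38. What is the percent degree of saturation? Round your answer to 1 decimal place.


Step 1: S = 100 * theta_v / n
Step 2: S = 100 * 0.37 / 0.38
Step 3: S = 97.4%

97.4


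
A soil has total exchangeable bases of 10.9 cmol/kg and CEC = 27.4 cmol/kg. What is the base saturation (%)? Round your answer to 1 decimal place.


Step 1: BS = 100 * (sum of bases) / CEC
Step 2: BS = 100 * 10.9 / 27.4
Step 3: BS = 39.8%

39.8


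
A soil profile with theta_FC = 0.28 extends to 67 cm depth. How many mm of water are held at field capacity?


Step 1: Water (mm) = theta_FC * depth (cm) * 10
Step 2: Water = 0.28 * 67 * 10
Step 3: Water = 187.6 mm

187.6


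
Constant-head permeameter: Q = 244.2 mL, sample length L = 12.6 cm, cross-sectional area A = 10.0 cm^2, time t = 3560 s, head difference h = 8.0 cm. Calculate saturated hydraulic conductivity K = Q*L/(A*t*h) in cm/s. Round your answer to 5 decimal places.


Step 1: K = Q * L / (A * t * h)
Step 2: Numerator = 244.2 * 12.6 = 3076.92
Step 3: Denominator = 10.0 * 3560 * 8.0 = 284800.0
Step 4: K = 3076.92 / 284800.0 = 0.0108 cm/s

0.0108


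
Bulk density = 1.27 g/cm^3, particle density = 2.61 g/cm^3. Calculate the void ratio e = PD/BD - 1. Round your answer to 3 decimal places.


Step 1: e = PD / BD - 1
Step 2: e = 2.61 / 1.27 - 1
Step 3: e = 2.05512 - 1
Step 4: e = 1.055

1.055


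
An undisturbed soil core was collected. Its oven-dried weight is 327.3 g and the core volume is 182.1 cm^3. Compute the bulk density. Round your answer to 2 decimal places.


Step 1: Identify the formula: BD = dry mass / volume
Step 2: Substitute values: BD = 327.3 / 182.1
Step 3: BD = 1.8 g/cm^3

1.8


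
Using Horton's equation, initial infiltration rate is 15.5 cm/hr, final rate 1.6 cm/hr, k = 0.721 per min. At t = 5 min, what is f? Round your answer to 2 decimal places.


Step 1: f = fc + (f0 - fc) * exp(-k * t)
Step 2: exp(-0.721 * 5) = 0.027187
Step 3: f = 1.6 + (15.5 - 1.6) * 0.027187
Step 4: f = 1.6 + 13.9 * 0.027187
Step 5: f = 1.98 cm/hr

1.98


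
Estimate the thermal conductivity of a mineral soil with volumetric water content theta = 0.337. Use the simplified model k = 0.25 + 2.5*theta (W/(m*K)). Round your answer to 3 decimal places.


Step 1: k = 0.25 + 2.5 * theta
Step 2: k = 0.25 + 2.5 * 0.337
Step 3: k = 0.25 + 0.843
Step 4: k = 1.093 W/(m*K)

1.093


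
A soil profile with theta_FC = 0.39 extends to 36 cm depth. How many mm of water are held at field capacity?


Step 1: Water (mm) = theta_FC * depth (cm) * 10
Step 2: Water = 0.39 * 36 * 10
Step 3: Water = 140.4 mm

140.4


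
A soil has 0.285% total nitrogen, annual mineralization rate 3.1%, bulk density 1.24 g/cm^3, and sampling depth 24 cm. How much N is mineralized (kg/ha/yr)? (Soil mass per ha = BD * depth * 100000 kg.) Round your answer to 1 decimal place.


Step 1: Soil mass per ha = BD * depth * 100000 = 1.24 * 24 * 100000 = 2976000 kg
Step 2: Total N pool = soil mass * N%/100 = 2976000 * 0.285/100 = 8481.6 kg/ha
Step 3: N mineralized = N pool * rate%/100 = 8481.6 * 3.1/100 = 262.9 kg/ha/yr

262.9


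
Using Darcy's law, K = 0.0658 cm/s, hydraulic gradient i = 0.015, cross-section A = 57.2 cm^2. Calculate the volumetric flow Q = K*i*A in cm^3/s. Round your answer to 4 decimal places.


Step 1: Apply Darcy's law: Q = K * i * A
Step 2: Q = 0.0658 * 0.015 * 57.2
Step 3: Q = 0.0565 cm^3/s

0.0565


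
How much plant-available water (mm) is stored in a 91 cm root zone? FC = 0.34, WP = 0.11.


Step 1: Available water = (FC - WP) * depth * 10
Step 2: AW = (0.34 - 0.11) * 91 * 10
Step 3: AW = 0.23 * 91 * 10
Step 4: AW = 209.3 mm

209.3


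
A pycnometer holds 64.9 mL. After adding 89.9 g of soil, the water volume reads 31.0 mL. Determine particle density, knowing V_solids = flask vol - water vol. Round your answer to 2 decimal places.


Step 1: Volume of solids = flask volume - water volume with soil
Step 2: V_solids = 64.9 - 31.0 = 33.9 mL
Step 3: Particle density = mass / V_solids = 89.9 / 33.9 = 2.65 g/cm^3

2.65


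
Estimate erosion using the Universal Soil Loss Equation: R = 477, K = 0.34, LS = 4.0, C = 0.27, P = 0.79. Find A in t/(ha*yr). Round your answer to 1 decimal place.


Step 1: A = R * K * LS * C * P
Step 2: R * K = 477 * 0.34 = 162.18
Step 3: (R*K) * LS = 162.18 * 4.0 = 648.72
Step 4: * C * P = 648.72 * 0.27 * 0.79 = 138.4
Step 5: A = 138.4 t/(ha*yr)

138.4


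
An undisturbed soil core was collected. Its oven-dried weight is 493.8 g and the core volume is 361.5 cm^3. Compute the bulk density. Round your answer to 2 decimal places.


Step 1: Identify the formula: BD = dry mass / volume
Step 2: Substitute values: BD = 493.8 / 361.5
Step 3: BD = 1.37 g/cm^3

1.37


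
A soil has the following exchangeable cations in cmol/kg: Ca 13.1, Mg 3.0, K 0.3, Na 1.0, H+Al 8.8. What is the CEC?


Step 1: CEC = Ca + Mg + K + Na + (H+Al)
Step 2: CEC = 13.1 + 3.0 + 0.3 + 1.0 + 8.8
Step 3: CEC = 26.2 cmol/kg

26.2


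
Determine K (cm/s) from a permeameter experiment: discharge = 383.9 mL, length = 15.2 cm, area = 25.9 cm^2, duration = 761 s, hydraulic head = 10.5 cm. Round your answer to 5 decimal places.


Step 1: K = Q * L / (A * t * h)
Step 2: Numerator = 383.9 * 15.2 = 5835.28
Step 3: Denominator = 25.9 * 761 * 10.5 = 206953.95
Step 4: K = 5835.28 / 206953.95 = 0.0282 cm/s

0.0282


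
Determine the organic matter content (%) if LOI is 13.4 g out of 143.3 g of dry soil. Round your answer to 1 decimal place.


Step 1: OM% = 100 * LOI / sample mass
Step 2: OM = 100 * 13.4 / 143.3
Step 3: OM = 9.4%

9.4


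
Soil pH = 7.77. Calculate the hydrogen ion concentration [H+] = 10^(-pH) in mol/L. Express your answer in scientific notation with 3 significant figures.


Step 1: [H+] = 10^(-pH)
Step 2: [H+] = 10^(-7.77)
Step 3: [H+] = 1.70e-08 mol/L

1.70e-08


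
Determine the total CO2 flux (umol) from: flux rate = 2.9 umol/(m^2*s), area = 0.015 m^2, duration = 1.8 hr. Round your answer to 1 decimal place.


Step 1: Convert time to seconds: 1.8 hr * 3600 = 6480.0 s
Step 2: Total = flux * area * time_s
Step 3: Total = 2.9 * 0.015 * 6480.0
Step 4: Total = 281.9 umol

281.9


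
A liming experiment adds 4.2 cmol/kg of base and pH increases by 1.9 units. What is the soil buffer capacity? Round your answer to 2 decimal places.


Step 1: BC = change in base / change in pH
Step 2: BC = 4.2 / 1.9
Step 3: BC = 2.21 cmol/(kg*pH unit)

2.21


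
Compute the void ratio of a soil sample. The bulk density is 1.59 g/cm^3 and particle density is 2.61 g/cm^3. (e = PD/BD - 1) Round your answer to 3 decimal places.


Step 1: e = PD / BD - 1
Step 2: e = 2.61 / 1.59 - 1
Step 3: e = 1.64151 - 1
Step 4: e = 0.642

0.642


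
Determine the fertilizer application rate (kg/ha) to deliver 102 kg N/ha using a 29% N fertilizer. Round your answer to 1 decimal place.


Step 1: Fertilizer rate = target N / (N content / 100)
Step 2: Rate = 102 / (29 / 100)
Step 3: Rate = 102 / 0.29
Step 4: Rate = 351.7 kg/ha

351.7


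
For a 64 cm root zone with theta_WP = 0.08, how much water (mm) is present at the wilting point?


Step 1: Water (mm) = theta_WP * depth * 10
Step 2: Water = 0.08 * 64 * 10
Step 3: Water = 51.2 mm

51.2


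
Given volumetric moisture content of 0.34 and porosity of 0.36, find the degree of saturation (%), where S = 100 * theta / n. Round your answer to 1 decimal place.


Step 1: S = 100 * theta_v / n
Step 2: S = 100 * 0.34 / 0.36
Step 3: S = 94.4%

94.4


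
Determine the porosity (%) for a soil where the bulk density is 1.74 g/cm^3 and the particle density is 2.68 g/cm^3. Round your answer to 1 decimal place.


Step 1: Formula: n = 100 * (1 - BD / PD)
Step 2: n = 100 * (1 - 1.74 / 2.68)
Step 3: n = 100 * (1 - 0.64925)
Step 4: n = 35.1%

35.1


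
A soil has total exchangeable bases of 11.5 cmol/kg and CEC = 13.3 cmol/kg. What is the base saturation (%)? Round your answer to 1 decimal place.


Step 1: BS = 100 * (sum of bases) / CEC
Step 2: BS = 100 * 11.5 / 13.3
Step 3: BS = 86.5%

86.5


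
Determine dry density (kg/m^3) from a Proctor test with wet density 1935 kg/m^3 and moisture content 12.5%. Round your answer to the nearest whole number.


Step 1: Dry density = wet density / (1 + w/100)
Step 2: Dry density = 1935 / (1 + 12.5/100)
Step 3: Dry density = 1935 / 1.125
Step 4: Dry density = 1720 kg/m^3

1720


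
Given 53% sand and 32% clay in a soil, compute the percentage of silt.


Step 1: sand + silt + clay = 100%
Step 2: silt = 100 - sand - clay
Step 3: silt = 100 - 53 - 32
Step 4: silt = 15%

15


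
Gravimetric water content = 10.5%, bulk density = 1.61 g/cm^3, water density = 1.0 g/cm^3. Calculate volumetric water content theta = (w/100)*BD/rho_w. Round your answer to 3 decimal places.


Step 1: theta = (w / 100) * BD / rho_w
Step 2: theta = (10.5 / 100) * 1.61 / 1.0
Step 3: theta = 0.105 * 1.61
Step 4: theta = 0.169

0.169


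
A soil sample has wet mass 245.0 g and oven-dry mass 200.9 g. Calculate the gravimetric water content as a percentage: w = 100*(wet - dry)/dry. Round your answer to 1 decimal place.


Step 1: Water mass = wet - dry = 245.0 - 200.9 = 44.1 g
Step 2: w = 100 * water mass / dry mass
Step 3: w = 100 * 44.1 / 200.9 = 22.0%

22.0


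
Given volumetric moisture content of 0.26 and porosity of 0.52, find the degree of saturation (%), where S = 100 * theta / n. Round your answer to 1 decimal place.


Step 1: S = 100 * theta_v / n
Step 2: S = 100 * 0.26 / 0.52
Step 3: S = 50.0%

50.0


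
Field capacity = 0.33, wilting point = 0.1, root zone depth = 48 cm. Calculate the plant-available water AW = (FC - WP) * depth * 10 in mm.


Step 1: Available water = (FC - WP) * depth * 10
Step 2: AW = (0.33 - 0.1) * 48 * 10
Step 3: AW = 0.23 * 48 * 10
Step 4: AW = 110.4 mm

110.4


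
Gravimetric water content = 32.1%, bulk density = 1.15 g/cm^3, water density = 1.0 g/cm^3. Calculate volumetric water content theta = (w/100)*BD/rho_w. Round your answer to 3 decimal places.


Step 1: theta = (w / 100) * BD / rho_w
Step 2: theta = (32.1 / 100) * 1.15 / 1.0
Step 3: theta = 0.321 * 1.15
Step 4: theta = 0.369

0.369


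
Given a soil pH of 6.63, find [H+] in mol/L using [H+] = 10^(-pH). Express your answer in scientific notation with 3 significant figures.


Step 1: [H+] = 10^(-pH)
Step 2: [H+] = 10^(-6.63)
Step 3: [H+] = 2.34e-07 mol/L

2.34e-07


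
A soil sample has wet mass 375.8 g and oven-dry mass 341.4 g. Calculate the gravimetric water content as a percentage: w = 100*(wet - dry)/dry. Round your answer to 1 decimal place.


Step 1: Water mass = wet - dry = 375.8 - 341.4 = 34.4 g
Step 2: w = 100 * water mass / dry mass
Step 3: w = 100 * 34.4 / 341.4 = 10.1%

10.1


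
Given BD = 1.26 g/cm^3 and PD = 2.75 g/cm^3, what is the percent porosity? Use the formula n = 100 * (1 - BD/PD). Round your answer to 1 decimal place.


Step 1: Formula: n = 100 * (1 - BD / PD)
Step 2: n = 100 * (1 - 1.26 / 2.75)
Step 3: n = 100 * (1 - 0.45818)
Step 4: n = 54.2%

54.2


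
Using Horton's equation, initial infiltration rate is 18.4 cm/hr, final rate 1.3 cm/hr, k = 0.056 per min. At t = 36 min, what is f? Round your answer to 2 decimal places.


Step 1: f = fc + (f0 - fc) * exp(-k * t)
Step 2: exp(-0.056 * 36) = 0.133187
Step 3: f = 1.3 + (18.4 - 1.3) * 0.133187
Step 4: f = 1.3 + 17.1 * 0.133187
Step 5: f = 3.58 cm/hr

3.58


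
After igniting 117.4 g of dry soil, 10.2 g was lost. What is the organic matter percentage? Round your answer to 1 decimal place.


Step 1: OM% = 100 * LOI / sample mass
Step 2: OM = 100 * 10.2 / 117.4
Step 3: OM = 8.7%

8.7


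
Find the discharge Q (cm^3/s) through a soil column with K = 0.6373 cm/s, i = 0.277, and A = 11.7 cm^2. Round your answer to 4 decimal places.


Step 1: Apply Darcy's law: Q = K * i * A
Step 2: Q = 0.6373 * 0.277 * 11.7
Step 3: Q = 2.0654 cm^3/s

2.0654


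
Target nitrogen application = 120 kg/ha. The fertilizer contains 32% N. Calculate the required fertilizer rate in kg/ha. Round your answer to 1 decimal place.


Step 1: Fertilizer rate = target N / (N content / 100)
Step 2: Rate = 120 / (32 / 100)
Step 3: Rate = 120 / 0.32
Step 4: Rate = 375.0 kg/ha

375.0


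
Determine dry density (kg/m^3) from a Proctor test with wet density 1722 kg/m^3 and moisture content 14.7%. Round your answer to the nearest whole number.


Step 1: Dry density = wet density / (1 + w/100)
Step 2: Dry density = 1722 / (1 + 14.7/100)
Step 3: Dry density = 1722 / 1.147
Step 4: Dry density = 1501 kg/m^3

1501


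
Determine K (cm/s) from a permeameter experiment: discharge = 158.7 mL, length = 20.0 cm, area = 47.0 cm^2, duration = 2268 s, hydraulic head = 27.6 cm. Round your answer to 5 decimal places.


Step 1: K = Q * L / (A * t * h)
Step 2: Numerator = 158.7 * 20.0 = 3174.0
Step 3: Denominator = 47.0 * 2268 * 27.6 = 2942049.6
Step 4: K = 3174.0 / 2942049.6 = 0.00108 cm/s

0.00108


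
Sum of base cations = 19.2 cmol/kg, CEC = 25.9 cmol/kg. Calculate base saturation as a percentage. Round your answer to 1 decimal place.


Step 1: BS = 100 * (sum of bases) / CEC
Step 2: BS = 100 * 19.2 / 25.9
Step 3: BS = 74.1%

74.1


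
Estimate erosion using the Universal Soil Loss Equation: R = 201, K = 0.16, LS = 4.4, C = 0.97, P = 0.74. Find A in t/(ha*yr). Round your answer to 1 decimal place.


Step 1: A = R * K * LS * C * P
Step 2: R * K = 201 * 0.16 = 32.16
Step 3: (R*K) * LS = 32.16 * 4.4 = 141.504
Step 4: * C * P = 141.504 * 0.97 * 0.74 = 101.6
Step 5: A = 101.6 t/(ha*yr)

101.6


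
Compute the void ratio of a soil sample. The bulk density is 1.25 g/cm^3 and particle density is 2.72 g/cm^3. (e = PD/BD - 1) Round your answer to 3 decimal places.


Step 1: e = PD / BD - 1
Step 2: e = 2.72 / 1.25 - 1
Step 3: e = 2.176 - 1
Step 4: e = 1.176

1.176


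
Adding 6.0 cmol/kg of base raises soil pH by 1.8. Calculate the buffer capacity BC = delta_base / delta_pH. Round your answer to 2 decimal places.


Step 1: BC = change in base / change in pH
Step 2: BC = 6.0 / 1.8
Step 3: BC = 3.33 cmol/(kg*pH unit)

3.33


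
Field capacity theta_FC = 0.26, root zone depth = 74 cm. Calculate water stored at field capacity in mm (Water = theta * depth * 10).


Step 1: Water (mm) = theta_FC * depth (cm) * 10
Step 2: Water = 0.26 * 74 * 10
Step 3: Water = 192.4 mm

192.4


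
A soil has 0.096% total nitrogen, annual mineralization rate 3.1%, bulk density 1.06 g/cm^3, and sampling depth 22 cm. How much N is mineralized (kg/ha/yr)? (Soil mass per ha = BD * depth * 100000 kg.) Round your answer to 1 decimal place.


Step 1: Soil mass per ha = BD * depth * 100000 = 1.06 * 22 * 100000 = 2332000 kg
Step 2: Total N pool = soil mass * N%/100 = 2332000 * 0.096/100 = 2238.72 kg/ha
Step 3: N mineralized = N pool * rate%/100 = 2238.72 * 3.1/100 = 69.4 kg/ha/yr

69.4


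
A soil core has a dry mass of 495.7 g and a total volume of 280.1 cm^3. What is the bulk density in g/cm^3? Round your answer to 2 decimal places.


Step 1: Identify the formula: BD = dry mass / volume
Step 2: Substitute values: BD = 495.7 / 280.1
Step 3: BD = 1.77 g/cm^3

1.77


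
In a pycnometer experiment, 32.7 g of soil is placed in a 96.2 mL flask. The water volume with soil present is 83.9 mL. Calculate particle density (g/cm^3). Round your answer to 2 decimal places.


Step 1: Volume of solids = flask volume - water volume with soil
Step 2: V_solids = 96.2 - 83.9 = 12.3 mL
Step 3: Particle density = mass / V_solids = 32.7 / 12.3 = 2.66 g/cm^3

2.66


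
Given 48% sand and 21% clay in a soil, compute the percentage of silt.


Step 1: sand + silt + clay = 100%
Step 2: silt = 100 - sand - clay
Step 3: silt = 100 - 48 - 21
Step 4: silt = 31%

31


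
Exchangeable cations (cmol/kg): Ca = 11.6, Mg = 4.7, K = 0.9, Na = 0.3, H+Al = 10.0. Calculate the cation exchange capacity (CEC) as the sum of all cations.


Step 1: CEC = Ca + Mg + K + Na + (H+Al)
Step 2: CEC = 11.6 + 4.7 + 0.9 + 0.3 + 10.0
Step 3: CEC = 27.5 cmol/kg

27.5


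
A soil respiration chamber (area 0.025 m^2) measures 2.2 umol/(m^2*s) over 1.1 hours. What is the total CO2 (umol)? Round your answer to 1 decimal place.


Step 1: Convert time to seconds: 1.1 hr * 3600 = 3960.0 s
Step 2: Total = flux * area * time_s
Step 3: Total = 2.2 * 0.025 * 3960.0
Step 4: Total = 217.8 umol

217.8


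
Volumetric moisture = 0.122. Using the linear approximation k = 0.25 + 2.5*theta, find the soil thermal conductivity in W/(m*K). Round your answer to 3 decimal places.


Step 1: k = 0.25 + 2.5 * theta
Step 2: k = 0.25 + 2.5 * 0.122
Step 3: k = 0.25 + 0.305
Step 4: k = 0.555 W/(m*K)

0.555


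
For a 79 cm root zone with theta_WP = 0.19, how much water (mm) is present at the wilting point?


Step 1: Water (mm) = theta_WP * depth * 10
Step 2: Water = 0.19 * 79 * 10
Step 3: Water = 150.1 mm

150.1


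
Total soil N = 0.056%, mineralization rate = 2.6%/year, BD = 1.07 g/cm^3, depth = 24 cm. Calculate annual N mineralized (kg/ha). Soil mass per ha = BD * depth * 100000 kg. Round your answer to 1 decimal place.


Step 1: Soil mass per ha = BD * depth * 100000 = 1.07 * 24 * 100000 = 2568000 kg
Step 2: Total N pool = soil mass * N%/100 = 2568000 * 0.056/100 = 1438.08 kg/ha
Step 3: N mineralized = N pool * rate%/100 = 1438.08 * 2.6/100 = 37.4 kg/ha/yr

37.4


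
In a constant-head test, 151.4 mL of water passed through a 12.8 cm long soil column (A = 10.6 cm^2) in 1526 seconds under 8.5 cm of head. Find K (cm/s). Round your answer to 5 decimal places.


Step 1: K = Q * L / (A * t * h)
Step 2: Numerator = 151.4 * 12.8 = 1937.92
Step 3: Denominator = 10.6 * 1526 * 8.5 = 137492.6
Step 4: K = 1937.92 / 137492.6 = 0.01409 cm/s

0.01409


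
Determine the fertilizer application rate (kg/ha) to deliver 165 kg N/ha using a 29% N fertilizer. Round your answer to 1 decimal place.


Step 1: Fertilizer rate = target N / (N content / 100)
Step 2: Rate = 165 / (29 / 100)
Step 3: Rate = 165 / 0.29
Step 4: Rate = 569.0 kg/ha

569.0


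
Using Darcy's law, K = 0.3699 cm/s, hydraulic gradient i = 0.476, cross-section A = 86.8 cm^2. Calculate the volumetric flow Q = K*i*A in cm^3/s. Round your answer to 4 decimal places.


Step 1: Apply Darcy's law: Q = K * i * A
Step 2: Q = 0.3699 * 0.476 * 86.8
Step 3: Q = 15.2831 cm^3/s

15.2831


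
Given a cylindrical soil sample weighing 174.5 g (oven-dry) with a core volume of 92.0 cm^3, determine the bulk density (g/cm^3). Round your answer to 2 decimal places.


Step 1: Identify the formula: BD = dry mass / volume
Step 2: Substitute values: BD = 174.5 / 92.0
Step 3: BD = 1.9 g/cm^3

1.9


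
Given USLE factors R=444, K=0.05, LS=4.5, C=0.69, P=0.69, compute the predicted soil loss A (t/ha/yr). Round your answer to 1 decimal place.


Step 1: A = R * K * LS * C * P
Step 2: R * K = 444 * 0.05 = 22.2
Step 3: (R*K) * LS = 22.2 * 4.5 = 99.9
Step 4: * C * P = 99.9 * 0.69 * 0.69 = 47.6
Step 5: A = 47.6 t/(ha*yr)

47.6


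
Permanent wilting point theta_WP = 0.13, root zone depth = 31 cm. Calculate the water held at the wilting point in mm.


Step 1: Water (mm) = theta_WP * depth * 10
Step 2: Water = 0.13 * 31 * 10
Step 3: Water = 40.3 mm

40.3


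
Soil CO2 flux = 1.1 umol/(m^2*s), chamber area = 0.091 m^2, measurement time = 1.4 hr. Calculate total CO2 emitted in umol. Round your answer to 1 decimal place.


Step 1: Convert time to seconds: 1.4 hr * 3600 = 5040.0 s
Step 2: Total = flux * area * time_s
Step 3: Total = 1.1 * 0.091 * 5040.0
Step 4: Total = 504.5 umol

504.5


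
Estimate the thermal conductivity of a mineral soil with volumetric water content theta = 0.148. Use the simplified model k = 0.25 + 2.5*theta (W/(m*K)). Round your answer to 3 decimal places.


Step 1: k = 0.25 + 2.5 * theta
Step 2: k = 0.25 + 2.5 * 0.148
Step 3: k = 0.25 + 0.37
Step 4: k = 0.62 W/(m*K)

0.62


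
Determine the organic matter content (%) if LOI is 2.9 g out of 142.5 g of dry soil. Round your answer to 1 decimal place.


Step 1: OM% = 100 * LOI / sample mass
Step 2: OM = 100 * 2.9 / 142.5
Step 3: OM = 2.0%

2.0


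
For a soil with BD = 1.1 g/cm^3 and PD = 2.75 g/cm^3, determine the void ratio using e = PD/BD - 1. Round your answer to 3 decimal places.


Step 1: e = PD / BD - 1
Step 2: e = 2.75 / 1.1 - 1
Step 3: e = 2.5 - 1
Step 4: e = 1.5

1.5


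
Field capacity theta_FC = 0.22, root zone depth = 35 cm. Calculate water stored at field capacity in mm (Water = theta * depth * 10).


Step 1: Water (mm) = theta_FC * depth (cm) * 10
Step 2: Water = 0.22 * 35 * 10
Step 3: Water = 77.0 mm

77.0


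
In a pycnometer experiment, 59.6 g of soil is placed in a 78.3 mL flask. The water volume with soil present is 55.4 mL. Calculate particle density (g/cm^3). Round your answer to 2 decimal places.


Step 1: Volume of solids = flask volume - water volume with soil
Step 2: V_solids = 78.3 - 55.4 = 22.9 mL
Step 3: Particle density = mass / V_solids = 59.6 / 22.9 = 2.6 g/cm^3

2.6


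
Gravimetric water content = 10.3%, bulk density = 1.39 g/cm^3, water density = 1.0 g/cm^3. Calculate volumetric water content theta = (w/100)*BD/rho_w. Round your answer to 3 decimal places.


Step 1: theta = (w / 100) * BD / rho_w
Step 2: theta = (10.3 / 100) * 1.39 / 1.0
Step 3: theta = 0.103 * 1.39
Step 4: theta = 0.143

0.143


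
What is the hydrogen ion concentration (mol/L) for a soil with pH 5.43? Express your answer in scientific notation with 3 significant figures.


Step 1: [H+] = 10^(-pH)
Step 2: [H+] = 10^(-5.43)
Step 3: [H+] = 3.72e-06 mol/L

3.72e-06


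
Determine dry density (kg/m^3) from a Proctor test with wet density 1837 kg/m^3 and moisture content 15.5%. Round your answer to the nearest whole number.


Step 1: Dry density = wet density / (1 + w/100)
Step 2: Dry density = 1837 / (1 + 15.5/100)
Step 3: Dry density = 1837 / 1.155
Step 4: Dry density = 1590 kg/m^3

1590


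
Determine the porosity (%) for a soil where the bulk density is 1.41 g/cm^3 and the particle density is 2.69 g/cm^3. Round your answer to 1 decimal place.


Step 1: Formula: n = 100 * (1 - BD / PD)
Step 2: n = 100 * (1 - 1.41 / 2.69)
Step 3: n = 100 * (1 - 0.52416)
Step 4: n = 47.6%

47.6


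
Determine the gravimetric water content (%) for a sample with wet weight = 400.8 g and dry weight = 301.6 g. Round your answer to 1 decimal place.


Step 1: Water mass = wet - dry = 400.8 - 301.6 = 99.2 g
Step 2: w = 100 * water mass / dry mass
Step 3: w = 100 * 99.2 / 301.6 = 32.9%

32.9


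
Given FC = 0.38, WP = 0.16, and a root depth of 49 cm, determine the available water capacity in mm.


Step 1: Available water = (FC - WP) * depth * 10
Step 2: AW = (0.38 - 0.16) * 49 * 10
Step 3: AW = 0.22 * 49 * 10
Step 4: AW = 107.8 mm

107.8


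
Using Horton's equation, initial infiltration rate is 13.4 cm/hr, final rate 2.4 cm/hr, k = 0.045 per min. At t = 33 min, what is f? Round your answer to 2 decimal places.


Step 1: f = fc + (f0 - fc) * exp(-k * t)
Step 2: exp(-0.045 * 33) = 0.226502
Step 3: f = 2.4 + (13.4 - 2.4) * 0.226502
Step 4: f = 2.4 + 11.0 * 0.226502
Step 5: f = 4.89 cm/hr

4.89


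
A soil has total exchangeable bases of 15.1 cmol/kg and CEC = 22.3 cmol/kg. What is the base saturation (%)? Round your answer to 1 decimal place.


Step 1: BS = 100 * (sum of bases) / CEC
Step 2: BS = 100 * 15.1 / 22.3
Step 3: BS = 67.7%

67.7


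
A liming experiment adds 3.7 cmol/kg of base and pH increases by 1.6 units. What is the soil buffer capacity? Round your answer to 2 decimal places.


Step 1: BC = change in base / change in pH
Step 2: BC = 3.7 / 1.6
Step 3: BC = 2.31 cmol/(kg*pH unit)

2.31


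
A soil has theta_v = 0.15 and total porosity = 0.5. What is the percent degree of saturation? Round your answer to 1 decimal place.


Step 1: S = 100 * theta_v / n
Step 2: S = 100 * 0.15 / 0.5
Step 3: S = 30.0%

30.0


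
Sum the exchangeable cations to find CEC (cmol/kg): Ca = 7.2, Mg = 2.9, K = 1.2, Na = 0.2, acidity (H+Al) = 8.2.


Step 1: CEC = Ca + Mg + K + Na + (H+Al)
Step 2: CEC = 7.2 + 2.9 + 1.2 + 0.2 + 8.2
Step 3: CEC = 19.7 cmol/kg

19.7


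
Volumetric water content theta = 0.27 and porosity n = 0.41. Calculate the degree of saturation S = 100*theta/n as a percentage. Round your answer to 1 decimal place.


Step 1: S = 100 * theta_v / n
Step 2: S = 100 * 0.27 / 0.41
Step 3: S = 65.9%

65.9


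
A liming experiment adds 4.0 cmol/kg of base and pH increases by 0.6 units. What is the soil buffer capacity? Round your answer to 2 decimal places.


Step 1: BC = change in base / change in pH
Step 2: BC = 4.0 / 0.6
Step 3: BC = 6.67 cmol/(kg*pH unit)

6.67


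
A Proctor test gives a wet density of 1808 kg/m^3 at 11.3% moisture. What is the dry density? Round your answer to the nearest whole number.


Step 1: Dry density = wet density / (1 + w/100)
Step 2: Dry density = 1808 / (1 + 11.3/100)
Step 3: Dry density = 1808 / 1.113
Step 4: Dry density = 1624 kg/m^3

1624


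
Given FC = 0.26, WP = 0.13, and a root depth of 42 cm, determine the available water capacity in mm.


Step 1: Available water = (FC - WP) * depth * 10
Step 2: AW = (0.26 - 0.13) * 42 * 10
Step 3: AW = 0.13 * 42 * 10
Step 4: AW = 54.6 mm

54.6


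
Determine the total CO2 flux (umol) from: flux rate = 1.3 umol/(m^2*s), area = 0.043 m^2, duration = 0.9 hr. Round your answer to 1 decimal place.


Step 1: Convert time to seconds: 0.9 hr * 3600 = 3240.0 s
Step 2: Total = flux * area * time_s
Step 3: Total = 1.3 * 0.043 * 3240.0
Step 4: Total = 181.1 umol

181.1


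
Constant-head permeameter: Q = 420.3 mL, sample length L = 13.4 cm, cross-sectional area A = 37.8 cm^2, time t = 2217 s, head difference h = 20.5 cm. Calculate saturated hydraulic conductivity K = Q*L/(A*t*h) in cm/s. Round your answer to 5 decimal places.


Step 1: K = Q * L / (A * t * h)
Step 2: Numerator = 420.3 * 13.4 = 5632.02
Step 3: Denominator = 37.8 * 2217 * 20.5 = 1717953.3
Step 4: K = 5632.02 / 1717953.3 = 0.00328 cm/s

0.00328


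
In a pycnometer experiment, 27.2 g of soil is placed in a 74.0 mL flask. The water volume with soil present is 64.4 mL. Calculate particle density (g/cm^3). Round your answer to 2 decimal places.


Step 1: Volume of solids = flask volume - water volume with soil
Step 2: V_solids = 74.0 - 64.4 = 9.6 mL
Step 3: Particle density = mass / V_solids = 27.2 / 9.6 = 2.83 g/cm^3

2.83


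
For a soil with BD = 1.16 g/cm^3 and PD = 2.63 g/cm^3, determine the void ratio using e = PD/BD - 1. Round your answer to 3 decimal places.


Step 1: e = PD / BD - 1
Step 2: e = 2.63 / 1.16 - 1
Step 3: e = 2.26724 - 1
Step 4: e = 1.267

1.267


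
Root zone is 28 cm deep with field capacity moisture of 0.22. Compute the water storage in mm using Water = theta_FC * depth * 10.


Step 1: Water (mm) = theta_FC * depth (cm) * 10
Step 2: Water = 0.22 * 28 * 10
Step 3: Water = 61.6 mm

61.6
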